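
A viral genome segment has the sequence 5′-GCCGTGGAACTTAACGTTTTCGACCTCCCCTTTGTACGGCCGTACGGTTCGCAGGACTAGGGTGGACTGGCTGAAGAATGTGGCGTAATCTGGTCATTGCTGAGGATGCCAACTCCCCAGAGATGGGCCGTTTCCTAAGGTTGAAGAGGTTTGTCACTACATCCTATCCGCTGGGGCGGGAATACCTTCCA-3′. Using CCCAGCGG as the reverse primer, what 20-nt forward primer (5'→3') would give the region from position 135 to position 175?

The reverse primer's reverse complement CCGCTGGG matches the template at positions 168–175; the product starts at position 135.
The forward primer is identical to the top strand over positions 135–154: CTAAGGTTGAAGAGGTTTGT.

5'-CTAAGGTTGAAGAGGTTTGT-3'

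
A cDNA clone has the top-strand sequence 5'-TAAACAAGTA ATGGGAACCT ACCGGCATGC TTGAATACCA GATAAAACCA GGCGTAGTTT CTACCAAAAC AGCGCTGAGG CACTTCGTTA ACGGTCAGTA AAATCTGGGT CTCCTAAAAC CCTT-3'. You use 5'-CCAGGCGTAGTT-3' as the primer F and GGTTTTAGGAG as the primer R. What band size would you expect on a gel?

Forward primer CCAGGCGTAGTT is found on the top strand at positions 48–59.
The reverse primer's reverse complement is CTCCTAAAACC, which matches the template at positions 111–121.
Product length = (reverse-primer end) − (forward-primer start) + 1 = 121 − 48 + 1 = 74 bp.

74 bp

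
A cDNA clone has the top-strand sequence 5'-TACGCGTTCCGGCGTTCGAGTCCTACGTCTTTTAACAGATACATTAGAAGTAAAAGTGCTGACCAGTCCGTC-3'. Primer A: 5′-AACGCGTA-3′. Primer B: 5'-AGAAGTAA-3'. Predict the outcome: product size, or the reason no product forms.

Primer A (AACGCGTA) has reverse complement TACGCGTT, which matches the top strand at positions 1–8; primer A anneals to the top strand there with its 3' end pointing upstream toward position 1.
Primer B (AGAAGTAA) matches the top strand directly at positions 46–53; it anneals to the bottom strand with its 3' end pointing downstream toward position 53.
The 3' ends diverge (primer A extends toward position 1, primer B toward position 72), so the primers never converge on a shared product.

No product — the primers' 3' ends point away from each other.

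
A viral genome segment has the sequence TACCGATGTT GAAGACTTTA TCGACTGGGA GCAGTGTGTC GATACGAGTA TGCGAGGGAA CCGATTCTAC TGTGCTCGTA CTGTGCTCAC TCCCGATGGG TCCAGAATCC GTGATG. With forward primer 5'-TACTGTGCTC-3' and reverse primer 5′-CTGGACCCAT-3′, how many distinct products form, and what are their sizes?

The forward primer TACTGTGCTC matches the top strand at positions 68–77, 79–88.
The reverse primer's reverse complement is ATGGGTCCAG, matching at positions 96–105.
Each forward site pairs with the reverse site to give a product ending at position 105: sizes 38, 27 bp.

Two products: 38 bp, 27 bp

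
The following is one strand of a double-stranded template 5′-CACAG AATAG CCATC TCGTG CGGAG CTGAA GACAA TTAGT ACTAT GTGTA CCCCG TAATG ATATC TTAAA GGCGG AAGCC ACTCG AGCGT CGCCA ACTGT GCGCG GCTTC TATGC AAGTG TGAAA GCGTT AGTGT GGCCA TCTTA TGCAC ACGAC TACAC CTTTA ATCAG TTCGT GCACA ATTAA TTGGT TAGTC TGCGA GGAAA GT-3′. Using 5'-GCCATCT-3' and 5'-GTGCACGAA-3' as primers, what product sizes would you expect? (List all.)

170 bp, 43 bp

The forward primer GCCATCT matches the top strand at positions 10–16, 137–143.
The reverse primer's reverse complement is TTCGTGCAC, matching at positions 171–179.
Each forward site pairs with the reverse site to give a product ending at position 179: sizes 170, 43 bp.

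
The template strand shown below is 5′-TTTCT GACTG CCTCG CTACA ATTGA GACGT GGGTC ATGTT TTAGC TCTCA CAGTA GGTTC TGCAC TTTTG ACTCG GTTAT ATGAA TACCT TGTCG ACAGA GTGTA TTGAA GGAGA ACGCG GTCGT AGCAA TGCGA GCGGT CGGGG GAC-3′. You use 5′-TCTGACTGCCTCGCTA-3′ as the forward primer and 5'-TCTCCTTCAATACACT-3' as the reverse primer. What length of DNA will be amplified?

The forward primer matches the template at positions 3–18.
Taking the reverse complement of TCTCCTTCAATACACT gives AGTGTATTGAAGGAGA, found at positions 100–115 on the template; the primer anneals here to the top strand with its 3' end pointing upstream.
Product length = (reverse-primer end) − (forward-primer start) + 1 = 115 − 3 + 1 = 113 bp.

113 bp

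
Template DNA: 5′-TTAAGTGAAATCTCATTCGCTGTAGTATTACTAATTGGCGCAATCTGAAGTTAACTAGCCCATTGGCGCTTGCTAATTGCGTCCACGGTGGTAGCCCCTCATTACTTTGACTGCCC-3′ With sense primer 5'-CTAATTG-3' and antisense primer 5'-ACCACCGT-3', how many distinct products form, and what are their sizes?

Two products: 62 bp, 20 bp

The forward primer CTAATTG matches the top strand at positions 31–37, 73–79.
The reverse primer's reverse complement is ACGGTGGT, matching at positions 85–92.
Each forward site pairs with the reverse site to give a product ending at position 92: sizes 62, 20 bp.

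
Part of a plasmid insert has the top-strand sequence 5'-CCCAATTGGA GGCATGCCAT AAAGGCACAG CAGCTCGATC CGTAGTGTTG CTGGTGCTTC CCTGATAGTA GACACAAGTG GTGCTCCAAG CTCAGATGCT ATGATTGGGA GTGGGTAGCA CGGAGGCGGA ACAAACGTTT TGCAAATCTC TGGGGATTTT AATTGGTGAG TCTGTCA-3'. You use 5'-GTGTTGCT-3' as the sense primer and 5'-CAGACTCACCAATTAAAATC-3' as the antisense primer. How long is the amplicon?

130 bp

The forward primer matches the template at positions 45–52.
The reverse primer's reverse complement is GATTTTAATTGGTGAGTCTG, which matches the template at positions 155–174.
The product runs from position 45 to position 174, so its length is 174 − 45 + 1 = 130 bp.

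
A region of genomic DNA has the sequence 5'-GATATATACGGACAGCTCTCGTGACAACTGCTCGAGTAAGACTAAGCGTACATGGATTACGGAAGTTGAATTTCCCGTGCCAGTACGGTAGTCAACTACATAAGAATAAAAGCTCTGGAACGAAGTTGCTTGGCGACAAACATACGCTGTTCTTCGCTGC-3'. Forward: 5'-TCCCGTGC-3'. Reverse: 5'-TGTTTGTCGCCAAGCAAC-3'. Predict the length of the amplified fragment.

Forward primer TCCCGTGC is found on the top strand at positions 73–80.
The reverse primer's reverse complement is GTTGCTTGGCGACAAACA, which matches the template at positions 125–142.
Product length = (reverse-primer end) − (forward-primer start) + 1 = 142 − 73 + 1 = 70 bp.

70 bp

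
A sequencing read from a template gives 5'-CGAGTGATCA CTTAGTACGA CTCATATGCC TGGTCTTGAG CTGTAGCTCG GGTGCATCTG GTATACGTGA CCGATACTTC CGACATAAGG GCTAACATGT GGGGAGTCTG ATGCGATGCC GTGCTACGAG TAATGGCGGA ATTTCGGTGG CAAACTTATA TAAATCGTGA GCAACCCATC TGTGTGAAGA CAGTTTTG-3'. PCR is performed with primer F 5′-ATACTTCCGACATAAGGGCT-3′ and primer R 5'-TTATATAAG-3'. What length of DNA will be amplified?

The forward primer matches the template at positions 74–93.
Reverse complement of the reverse primer: CTTATATAA. This occurs on the top strand at positions 155–163.
Product length = (reverse-primer end) − (forward-primer start) + 1 = 163 − 74 + 1 = 90 bp.

90 bp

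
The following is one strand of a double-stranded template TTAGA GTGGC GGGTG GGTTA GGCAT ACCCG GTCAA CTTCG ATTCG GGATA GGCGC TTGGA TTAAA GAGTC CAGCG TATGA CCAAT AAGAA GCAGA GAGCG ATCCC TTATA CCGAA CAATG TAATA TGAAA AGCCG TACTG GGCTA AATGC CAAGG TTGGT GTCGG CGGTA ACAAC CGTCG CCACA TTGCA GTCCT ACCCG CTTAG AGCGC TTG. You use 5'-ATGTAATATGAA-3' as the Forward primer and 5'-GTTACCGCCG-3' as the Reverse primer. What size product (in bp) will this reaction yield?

55 bp

Forward primer ATGTAATATGAA is found on the top strand at positions 118–129.
Reverse complement of the reverse primer: CGGCGGTAAC. This occurs on the top strand at positions 163–172.
Amplicon spans positions 118–172: 55 bp.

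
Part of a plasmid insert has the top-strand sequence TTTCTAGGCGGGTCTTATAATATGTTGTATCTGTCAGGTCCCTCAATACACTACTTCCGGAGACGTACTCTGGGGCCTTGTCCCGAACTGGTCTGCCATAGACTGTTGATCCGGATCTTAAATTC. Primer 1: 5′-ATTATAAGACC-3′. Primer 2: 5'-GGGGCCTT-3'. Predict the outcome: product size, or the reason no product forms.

Primer 1 (ATTATAAGACC) has reverse complement GGTCTTATAAT, which matches the top strand at positions 11–21; primer 1 anneals to the top strand there with its 3' end pointing upstream toward position 11.
Primer 2 (GGGGCCTT) matches the top strand directly at positions 72–79; it anneals to the bottom strand with its 3' end pointing downstream toward position 79.
The 3' ends diverge (primer 1 extends toward position 1, primer 2 toward position 125), so the primers never converge on a shared product.

No product — the primers' 3' ends point away from each other.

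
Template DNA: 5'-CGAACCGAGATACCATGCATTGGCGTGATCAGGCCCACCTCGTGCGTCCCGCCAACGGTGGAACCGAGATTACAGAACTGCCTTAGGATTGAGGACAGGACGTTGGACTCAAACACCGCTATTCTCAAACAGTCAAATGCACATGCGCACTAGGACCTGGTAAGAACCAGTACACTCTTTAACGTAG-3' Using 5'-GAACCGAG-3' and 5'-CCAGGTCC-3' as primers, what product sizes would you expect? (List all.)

159 bp, 100 bp

The forward primer GAACCGAG matches the top strand at positions 2–9, 61–68.
The reverse primer's reverse complement is GGACCTGG, matching at positions 153–160.
Each forward site pairs with the reverse site to give a product ending at position 160: sizes 159, 100 bp.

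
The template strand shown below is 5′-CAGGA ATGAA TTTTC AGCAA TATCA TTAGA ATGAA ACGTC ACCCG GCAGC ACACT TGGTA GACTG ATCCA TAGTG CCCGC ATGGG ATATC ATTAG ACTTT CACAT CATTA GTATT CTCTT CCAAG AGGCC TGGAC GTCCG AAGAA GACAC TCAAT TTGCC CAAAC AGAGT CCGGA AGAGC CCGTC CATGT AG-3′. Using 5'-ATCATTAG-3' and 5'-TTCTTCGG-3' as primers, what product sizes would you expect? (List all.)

124 bp, 58 bp, 42 bp

The forward primer ATCATTAG matches the top strand at positions 22–29, 88–95, 104–111.
The reverse primer's reverse complement is CCGAAGAA, matching at positions 138–145.
Each forward site pairs with the reverse site to give a product ending at position 145: sizes 124, 58, 42 bp.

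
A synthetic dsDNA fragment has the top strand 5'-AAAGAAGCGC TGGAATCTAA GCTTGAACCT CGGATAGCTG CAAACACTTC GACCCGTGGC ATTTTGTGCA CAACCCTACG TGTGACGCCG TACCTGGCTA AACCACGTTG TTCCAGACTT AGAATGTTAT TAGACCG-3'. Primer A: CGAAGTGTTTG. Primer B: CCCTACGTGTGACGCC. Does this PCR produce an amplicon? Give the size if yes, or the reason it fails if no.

No product — the primers' 3' ends point away from each other.

Primer A (CGAAGTGTTTG) has reverse complement CAAACACTTCG, which matches the top strand at positions 41–51; primer A anneals to the top strand there with its 3' end pointing upstream toward position 41.
Primer B (CCCTACGTGTGACGCC) matches the top strand directly at positions 74–89; it anneals to the bottom strand with its 3' end pointing downstream toward position 89.
The 3' ends diverge (primer A extends toward position 1, primer B toward position 137), so the primers never converge on a shared product.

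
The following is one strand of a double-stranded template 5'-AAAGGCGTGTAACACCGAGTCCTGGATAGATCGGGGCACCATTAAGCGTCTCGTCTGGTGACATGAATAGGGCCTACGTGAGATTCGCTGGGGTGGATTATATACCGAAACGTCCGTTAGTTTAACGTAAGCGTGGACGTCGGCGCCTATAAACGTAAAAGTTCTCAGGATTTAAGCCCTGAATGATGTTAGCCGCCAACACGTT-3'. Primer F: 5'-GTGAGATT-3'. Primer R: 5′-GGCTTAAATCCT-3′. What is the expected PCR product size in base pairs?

101 bp

Forward primer GTGAGATT is found on the top strand at positions 78–85.
Taking the reverse complement of GGCTTAAATCCT gives AGGATTTAAGCC, found at positions 167–178 on the template; the primer anneals here to the top strand with its 3' end pointing upstream.
Product length = (reverse-primer end) − (forward-primer start) + 1 = 178 − 78 + 1 = 101 bp.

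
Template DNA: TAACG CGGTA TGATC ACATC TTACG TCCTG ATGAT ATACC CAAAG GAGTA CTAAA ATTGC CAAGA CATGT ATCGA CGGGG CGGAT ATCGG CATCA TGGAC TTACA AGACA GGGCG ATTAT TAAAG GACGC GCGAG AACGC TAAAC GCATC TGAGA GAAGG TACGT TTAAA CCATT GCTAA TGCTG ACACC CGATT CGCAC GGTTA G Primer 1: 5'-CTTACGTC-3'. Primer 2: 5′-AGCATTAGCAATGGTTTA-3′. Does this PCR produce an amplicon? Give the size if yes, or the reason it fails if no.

Yes — a 165 bp product.

Primer 1 (CTTACGTC) matches the top strand at positions 20–27; it acts as a forward primer.
Primer 2's reverse complement is TAAACCATTGCTAATGCT, matching the top strand at positions 167–184; it acts as a reverse primer.
The 3' ends face each other across positions 20–184, giving a 165 bp product.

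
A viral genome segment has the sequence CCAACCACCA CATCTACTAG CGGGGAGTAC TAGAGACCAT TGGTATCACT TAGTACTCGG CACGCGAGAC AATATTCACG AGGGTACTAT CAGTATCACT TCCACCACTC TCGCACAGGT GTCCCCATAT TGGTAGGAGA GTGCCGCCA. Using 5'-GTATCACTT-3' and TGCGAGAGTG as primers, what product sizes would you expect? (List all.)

73 bp, 23 bp

The forward primer GTATCACTT matches the top strand at positions 43–51, 93–101.
The reverse primer's reverse complement is CACTCTCGCA, matching at positions 106–115.
Each forward site pairs with the reverse site to give a product ending at position 115: sizes 73, 23 bp.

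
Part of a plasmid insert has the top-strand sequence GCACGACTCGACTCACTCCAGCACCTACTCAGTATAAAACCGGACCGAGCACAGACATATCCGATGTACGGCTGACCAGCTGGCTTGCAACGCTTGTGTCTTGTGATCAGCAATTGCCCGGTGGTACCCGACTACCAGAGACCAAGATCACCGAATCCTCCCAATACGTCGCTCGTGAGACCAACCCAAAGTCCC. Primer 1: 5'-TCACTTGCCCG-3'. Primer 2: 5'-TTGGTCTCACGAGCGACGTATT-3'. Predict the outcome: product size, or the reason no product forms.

Primer 1 (TCACTTGCCCG) does not match the top strand, and its reverse complement CGGGCAAGTGA does not match either.
With no annealing site for primer 1, no amplification occurs.

No product — primer 1 has no binding site in the template.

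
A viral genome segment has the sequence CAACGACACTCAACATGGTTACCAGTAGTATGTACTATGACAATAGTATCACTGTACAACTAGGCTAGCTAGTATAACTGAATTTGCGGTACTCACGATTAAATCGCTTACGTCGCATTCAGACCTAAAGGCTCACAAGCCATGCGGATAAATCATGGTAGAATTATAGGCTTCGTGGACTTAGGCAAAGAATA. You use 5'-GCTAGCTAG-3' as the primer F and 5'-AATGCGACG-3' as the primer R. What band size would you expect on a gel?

56 bp

Scanning the template, GCTAGCTAG occurs at positions 64–72; this primer anneals to the bottom strand there with its 3' end pointing downstream.
Reverse complement of the reverse primer: CGTCGCATT. This occurs on the top strand at positions 111–119.
Product length = (reverse-primer end) − (forward-primer start) + 1 = 119 − 64 + 1 = 56 bp.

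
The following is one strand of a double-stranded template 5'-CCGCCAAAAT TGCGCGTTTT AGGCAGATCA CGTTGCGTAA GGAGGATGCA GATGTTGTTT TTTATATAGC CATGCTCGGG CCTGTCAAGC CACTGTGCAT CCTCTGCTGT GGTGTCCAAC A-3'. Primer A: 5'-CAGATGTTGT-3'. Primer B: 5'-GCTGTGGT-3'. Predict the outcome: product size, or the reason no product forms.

Primer A (CAGATGTTGT) matches the top strand at positions 49–58 (3' end points downstream).
Primer B (GCTGTGGT) also matches the top strand directly, at positions 106–113 — its reverse complement ACCACAGC is not present.
Both primers anneal to the bottom strand with 3' ends pointing the same way, so neither can prime synthesis back toward the other.

No product — both primers anneal to the same strand and extend in the same direction.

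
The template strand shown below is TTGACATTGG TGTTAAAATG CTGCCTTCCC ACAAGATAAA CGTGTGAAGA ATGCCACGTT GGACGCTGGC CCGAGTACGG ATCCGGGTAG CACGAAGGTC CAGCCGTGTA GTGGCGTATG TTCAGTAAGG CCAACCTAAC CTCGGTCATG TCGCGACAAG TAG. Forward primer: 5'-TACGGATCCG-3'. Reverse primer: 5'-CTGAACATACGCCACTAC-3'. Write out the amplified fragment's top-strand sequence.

5'-TACGGATCCGGGTAGCACGAAGGTCCAGCCGTGTAGTGGCGTATGTTCAG-3'

Forward primer TACGGATCCG is found on the top strand at positions 76–85.
Reverse complement of the reverse primer: GTAGTGGCGTATGTTCAG. This occurs on the top strand at positions 108–125.
The product is the template from position 76 through 125 (50 bp).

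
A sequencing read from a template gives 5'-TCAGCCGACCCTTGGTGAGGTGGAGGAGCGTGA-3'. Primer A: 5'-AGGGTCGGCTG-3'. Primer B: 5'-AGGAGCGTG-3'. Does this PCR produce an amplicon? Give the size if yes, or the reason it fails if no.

No product — the primers' 3' ends point away from each other.

Primer A (AGGGTCGGCTG) has reverse complement CAGCCGACCCT, which matches the top strand at positions 2–12; primer A anneals to the top strand there with its 3' end pointing upstream toward position 2.
Primer B (AGGAGCGTG) matches the top strand directly at positions 24–32; it anneals to the bottom strand with its 3' end pointing downstream toward position 32.
The 3' ends diverge (primer A extends toward position 1, primer B toward position 33), so the primers never converge on a shared product.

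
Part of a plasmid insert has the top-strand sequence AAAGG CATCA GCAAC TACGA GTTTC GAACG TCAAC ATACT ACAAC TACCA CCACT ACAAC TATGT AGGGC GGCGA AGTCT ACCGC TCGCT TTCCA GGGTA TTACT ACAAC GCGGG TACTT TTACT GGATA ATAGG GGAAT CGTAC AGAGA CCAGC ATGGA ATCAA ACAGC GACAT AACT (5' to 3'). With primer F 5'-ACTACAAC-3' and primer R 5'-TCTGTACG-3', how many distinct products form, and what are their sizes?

The forward primer ACTACAAC matches the top strand at positions 38–45, 53–60, 103–110.
The reverse primer's reverse complement is CGTACAGA, matching at positions 141–148.
Each forward site pairs with the reverse site to give a product ending at position 148: sizes 111, 96, 46 bp.

Three products: 111 bp, 96 bp, 46 bp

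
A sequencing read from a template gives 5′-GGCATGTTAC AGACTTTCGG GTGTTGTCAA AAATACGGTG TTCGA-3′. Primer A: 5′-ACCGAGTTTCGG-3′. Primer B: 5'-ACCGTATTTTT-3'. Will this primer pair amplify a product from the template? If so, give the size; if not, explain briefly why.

No product — primer A has no binding site in the template.

Primer A (ACCGAGTTTCGG) does not match the top strand, and its reverse complement CCGAAACTCGGT does not match either.
With no annealing site for primer A, no amplification occurs.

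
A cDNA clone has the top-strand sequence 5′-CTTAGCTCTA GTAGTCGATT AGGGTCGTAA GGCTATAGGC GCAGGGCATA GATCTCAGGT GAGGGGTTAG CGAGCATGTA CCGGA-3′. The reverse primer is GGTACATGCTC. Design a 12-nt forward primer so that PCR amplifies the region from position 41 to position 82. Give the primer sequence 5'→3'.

The reverse primer's reverse complement GAGCATGTACC matches the template at positions 72–82; the product starts at position 41.
The forward primer is identical to the top strand over positions 41–52: GCAGGGCATAGA.

5'-GCAGGGCATAGA-3'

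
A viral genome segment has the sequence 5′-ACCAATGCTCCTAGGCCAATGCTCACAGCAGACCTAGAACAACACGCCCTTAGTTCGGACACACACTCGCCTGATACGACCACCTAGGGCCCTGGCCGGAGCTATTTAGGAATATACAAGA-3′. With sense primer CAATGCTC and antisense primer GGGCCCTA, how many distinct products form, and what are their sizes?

The forward primer CAATGCTC matches the top strand at positions 3–10, 17–24.
The reverse primer's reverse complement is TAGGGCCC, matching at positions 85–92.
Each forward site pairs with the reverse site to give a product ending at position 92: sizes 90, 76 bp.

Two products: 90 bp, 76 bp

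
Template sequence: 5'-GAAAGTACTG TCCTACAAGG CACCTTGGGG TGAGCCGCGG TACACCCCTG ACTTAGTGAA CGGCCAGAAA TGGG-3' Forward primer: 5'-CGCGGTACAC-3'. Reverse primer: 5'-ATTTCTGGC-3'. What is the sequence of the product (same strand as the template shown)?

5'-CGCGGTACACCCCTGACTTAGTGAACGGCCAGAAAT-3'

Scanning the template, CGCGGTACAC occurs at positions 36–45; this primer anneals to the bottom strand there with its 3' end pointing downstream.
The reverse primer's reverse complement is GCCAGAAAT, which matches the template at positions 63–71.
The product is the template from position 36 through 71 (36 bp).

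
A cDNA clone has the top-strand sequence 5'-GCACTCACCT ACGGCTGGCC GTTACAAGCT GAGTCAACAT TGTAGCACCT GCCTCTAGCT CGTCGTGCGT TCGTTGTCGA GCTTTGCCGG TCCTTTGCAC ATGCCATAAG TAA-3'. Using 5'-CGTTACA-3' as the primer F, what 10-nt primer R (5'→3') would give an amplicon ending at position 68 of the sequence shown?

5'-GCACGACGAG-3'

The forward primer binds at positions 20–26; the product's 3' end on the top strand is position 68.
The reverse primer anneals to the top strand over positions 59–68, i.e. to CTCGTCGTGC.
Its sequence written 5'→3' is the reverse complement: GCACGACGAG.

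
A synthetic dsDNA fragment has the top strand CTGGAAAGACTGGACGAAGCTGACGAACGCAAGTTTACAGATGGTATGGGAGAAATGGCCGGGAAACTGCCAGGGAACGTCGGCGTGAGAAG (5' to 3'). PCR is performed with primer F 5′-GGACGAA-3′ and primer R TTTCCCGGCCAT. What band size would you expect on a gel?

55 bp

The forward primer matches the template at positions 12–18.
Taking the reverse complement of TTTCCCGGCCAT gives ATGGCCGGGAAA, found at positions 55–66 on the template; the primer anneals here to the top strand with its 3' end pointing upstream.
Product length = (reverse-primer end) − (forward-primer start) + 1 = 66 − 12 + 1 = 55 bp.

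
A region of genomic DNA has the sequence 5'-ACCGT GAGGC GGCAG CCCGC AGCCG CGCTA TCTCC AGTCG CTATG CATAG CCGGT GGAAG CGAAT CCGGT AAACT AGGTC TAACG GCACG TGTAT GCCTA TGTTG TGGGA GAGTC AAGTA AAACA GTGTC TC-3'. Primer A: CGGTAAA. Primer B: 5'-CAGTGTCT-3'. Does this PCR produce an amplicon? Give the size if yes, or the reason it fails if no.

No product — both primers anneal to the same strand and extend in the same direction.

Primer A (CGGTAAA) matches the top strand at positions 67–73 (3' end points downstream).
Primer B (CAGTGTCT) also matches the top strand directly, at positions 124–131 — its reverse complement AGACACTG is not present.
Both primers anneal to the bottom strand with 3' ends pointing the same way, so neither can prime synthesis back toward the other.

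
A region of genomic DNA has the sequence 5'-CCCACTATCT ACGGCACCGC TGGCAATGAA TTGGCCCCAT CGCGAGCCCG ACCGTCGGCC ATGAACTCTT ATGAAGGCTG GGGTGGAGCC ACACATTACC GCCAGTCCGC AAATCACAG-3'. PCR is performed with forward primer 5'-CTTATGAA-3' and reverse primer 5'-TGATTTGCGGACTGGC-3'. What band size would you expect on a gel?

Scanning the template, CTTATGAA occurs at positions 68–75; this primer anneals to the bottom strand there with its 3' end pointing downstream.
Taking the reverse complement of TGATTTGCGGACTGGC gives GCCAGTCCGCAAATCA, found at positions 101–116 on the template; the primer anneals here to the top strand with its 3' end pointing upstream.
The product runs from position 68 to position 116, so its length is 116 − 68 + 1 = 49 bp.

49 bp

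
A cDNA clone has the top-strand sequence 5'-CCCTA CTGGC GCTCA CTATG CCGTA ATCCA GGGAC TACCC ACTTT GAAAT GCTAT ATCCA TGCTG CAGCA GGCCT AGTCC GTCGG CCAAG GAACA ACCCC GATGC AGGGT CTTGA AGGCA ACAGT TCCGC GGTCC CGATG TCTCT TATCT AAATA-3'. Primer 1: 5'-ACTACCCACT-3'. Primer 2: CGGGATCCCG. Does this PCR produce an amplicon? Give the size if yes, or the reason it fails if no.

No product — primer 2 has no binding site in the template.

Primer 2 (CGGGATCCCG) does not match the top strand, and its reverse complement CGGGATCCCG does not match either.
With no annealing site for primer 2, no amplification occurs.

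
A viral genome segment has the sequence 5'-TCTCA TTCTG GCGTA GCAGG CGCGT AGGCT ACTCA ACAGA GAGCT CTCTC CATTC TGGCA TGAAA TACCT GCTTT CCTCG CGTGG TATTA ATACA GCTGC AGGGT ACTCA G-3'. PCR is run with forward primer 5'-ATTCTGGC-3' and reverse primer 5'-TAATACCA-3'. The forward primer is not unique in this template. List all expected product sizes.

The forward primer ATTCTGGC matches the top strand at positions 5–12, 52–59.
The reverse primer's reverse complement is TGGTATTA, matching at positions 83–90.
Each forward site pairs with the reverse site to give a product ending at position 90: sizes 86, 39 bp.

86 bp, 39 bp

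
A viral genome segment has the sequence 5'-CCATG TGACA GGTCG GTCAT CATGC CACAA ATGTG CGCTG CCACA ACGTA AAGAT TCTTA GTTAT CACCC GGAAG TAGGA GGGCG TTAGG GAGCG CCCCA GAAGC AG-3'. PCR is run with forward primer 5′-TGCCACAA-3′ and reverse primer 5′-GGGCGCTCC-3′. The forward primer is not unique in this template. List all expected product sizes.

The forward primer TGCCACAA matches the top strand at positions 23–30, 39–46.
The reverse primer's reverse complement is GGAGCGCCC, matching at positions 90–98.
Each forward site pairs with the reverse site to give a product ending at position 98: sizes 76, 60 bp.

76 bp, 60 bp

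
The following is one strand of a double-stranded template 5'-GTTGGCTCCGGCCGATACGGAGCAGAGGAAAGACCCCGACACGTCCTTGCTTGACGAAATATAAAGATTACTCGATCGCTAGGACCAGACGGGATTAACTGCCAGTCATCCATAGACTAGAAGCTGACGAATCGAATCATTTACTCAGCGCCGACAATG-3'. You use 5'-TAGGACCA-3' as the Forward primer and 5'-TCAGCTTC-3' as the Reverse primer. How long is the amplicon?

48 bp

Forward primer TAGGACCA is found on the top strand at positions 80–87.
The reverse primer's reverse complement is GAAGCTGA, which matches the template at positions 120–127.
Product length = (reverse-primer end) − (forward-primer start) + 1 = 127 − 80 + 1 = 48 bp.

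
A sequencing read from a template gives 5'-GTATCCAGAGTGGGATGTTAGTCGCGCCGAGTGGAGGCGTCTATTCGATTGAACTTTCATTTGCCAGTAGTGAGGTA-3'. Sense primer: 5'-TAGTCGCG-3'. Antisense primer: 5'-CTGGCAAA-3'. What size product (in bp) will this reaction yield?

The forward primer matches the template at positions 19–26.
Taking the reverse complement of CTGGCAAA gives TTTGCCAG, found at positions 60–67 on the template; the primer anneals here to the top strand with its 3' end pointing upstream.
Product length = (reverse-primer end) − (forward-primer start) + 1 = 67 − 19 + 1 = 49 bp.

49 bp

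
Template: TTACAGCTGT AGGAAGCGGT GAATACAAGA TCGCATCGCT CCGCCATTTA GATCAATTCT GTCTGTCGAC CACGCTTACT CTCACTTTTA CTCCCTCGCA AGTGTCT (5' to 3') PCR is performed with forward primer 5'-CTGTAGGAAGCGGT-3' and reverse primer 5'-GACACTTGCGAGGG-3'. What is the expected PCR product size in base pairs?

100 bp

The forward primer matches the template at positions 7–20.
Reverse complement of the reverse primer: CCCTCGCAAGTGTC. This occurs on the top strand at positions 93–106.
Amplicon spans positions 7–106: 100 bp.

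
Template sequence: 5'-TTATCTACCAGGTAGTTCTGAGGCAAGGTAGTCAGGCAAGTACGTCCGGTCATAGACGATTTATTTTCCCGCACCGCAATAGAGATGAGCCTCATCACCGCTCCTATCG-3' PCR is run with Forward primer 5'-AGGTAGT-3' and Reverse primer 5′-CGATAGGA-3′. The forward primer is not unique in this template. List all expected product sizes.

The forward primer AGGTAGT matches the top strand at positions 10–16, 26–32.
The reverse primer's reverse complement is TCCTATCG, matching at positions 102–109.
Each forward site pairs with the reverse site to give a product ending at position 109: sizes 100, 84 bp.

100 bp, 84 bp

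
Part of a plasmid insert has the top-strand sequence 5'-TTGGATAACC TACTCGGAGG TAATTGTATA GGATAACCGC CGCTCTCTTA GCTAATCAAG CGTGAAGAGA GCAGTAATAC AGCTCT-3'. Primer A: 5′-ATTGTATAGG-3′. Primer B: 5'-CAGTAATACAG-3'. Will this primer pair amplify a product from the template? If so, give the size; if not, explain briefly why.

No product — both primers anneal to the same strand and extend in the same direction.

Primer A (ATTGTATAGG) matches the top strand at positions 23–32 (3' end points downstream).
Primer B (CAGTAATACAG) also matches the top strand directly, at positions 72–82 — its reverse complement CTGTATTACTG is not present.
Both primers anneal to the bottom strand with 3' ends pointing the same way, so neither can prime synthesis back toward the other.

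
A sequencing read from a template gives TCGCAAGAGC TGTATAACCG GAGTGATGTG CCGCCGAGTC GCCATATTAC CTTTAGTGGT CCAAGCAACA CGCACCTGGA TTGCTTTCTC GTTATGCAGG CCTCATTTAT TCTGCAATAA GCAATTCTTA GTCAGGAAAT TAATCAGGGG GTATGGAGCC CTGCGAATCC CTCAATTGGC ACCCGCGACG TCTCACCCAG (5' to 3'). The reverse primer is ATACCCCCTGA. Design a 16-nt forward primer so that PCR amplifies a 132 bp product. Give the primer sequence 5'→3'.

The reverse primer's reverse complement TCAGGGGGTAT matches the template at positions 144–154, so the product ends at position 154.
A 132 bp product then starts at position 154 − 132 + 1 = 23.
The forward primer is identical to the top strand there: GTGATGTGCCGCCGAG.

5'-GTGATGTGCCGCCGAG-3'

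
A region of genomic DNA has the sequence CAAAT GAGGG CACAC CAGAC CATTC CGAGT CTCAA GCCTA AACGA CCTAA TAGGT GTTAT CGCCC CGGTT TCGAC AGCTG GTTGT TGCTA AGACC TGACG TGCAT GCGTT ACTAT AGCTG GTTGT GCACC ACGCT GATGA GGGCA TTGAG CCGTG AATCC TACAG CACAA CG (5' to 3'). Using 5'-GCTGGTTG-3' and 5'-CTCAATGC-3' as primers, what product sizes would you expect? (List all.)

74 bp, 34 bp

The forward primer GCTGGTTG matches the top strand at positions 77–84, 117–124.
The reverse primer's reverse complement is GCATTGAG, matching at positions 143–150.
Each forward site pairs with the reverse site to give a product ending at position 150: sizes 74, 34 bp.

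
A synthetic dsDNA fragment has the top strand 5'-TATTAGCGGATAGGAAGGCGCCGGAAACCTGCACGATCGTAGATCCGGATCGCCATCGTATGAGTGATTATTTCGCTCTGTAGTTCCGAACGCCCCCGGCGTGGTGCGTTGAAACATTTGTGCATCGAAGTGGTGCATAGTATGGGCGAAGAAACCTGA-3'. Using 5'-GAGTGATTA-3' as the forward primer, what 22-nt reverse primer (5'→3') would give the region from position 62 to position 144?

The product's 3' end on the top strand is position 144.
The reverse primer anneals to the top strand over positions 123–144, i.e. to CATCGAAGTGGTGCATAGTATG.
Its sequence written 5'→3' is the reverse complement: CATACTATGCACCACTTCGATG.

5'-CATACTATGCACCACTTCGATG-3'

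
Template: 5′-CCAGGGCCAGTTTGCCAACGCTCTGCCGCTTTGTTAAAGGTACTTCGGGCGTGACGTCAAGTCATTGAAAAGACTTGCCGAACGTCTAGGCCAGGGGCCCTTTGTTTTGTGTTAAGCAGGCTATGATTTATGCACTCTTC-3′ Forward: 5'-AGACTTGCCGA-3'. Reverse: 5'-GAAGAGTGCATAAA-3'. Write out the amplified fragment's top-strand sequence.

5'-AGACTTGCCGAACGTCTAGGCCAGGGGCCCTTTGTTTTGTGTTAAGCAGGCTATGATTTATGCACTCTTC-3'

Scanning the template, AGACTTGCCGA occurs at positions 71–81; this primer anneals to the bottom strand there with its 3' end pointing downstream.
Reverse complement of the reverse primer: TTTATGCACTCTTC. This occurs on the top strand at positions 127–140.
The product is the template from position 71 through 140 (70 bp).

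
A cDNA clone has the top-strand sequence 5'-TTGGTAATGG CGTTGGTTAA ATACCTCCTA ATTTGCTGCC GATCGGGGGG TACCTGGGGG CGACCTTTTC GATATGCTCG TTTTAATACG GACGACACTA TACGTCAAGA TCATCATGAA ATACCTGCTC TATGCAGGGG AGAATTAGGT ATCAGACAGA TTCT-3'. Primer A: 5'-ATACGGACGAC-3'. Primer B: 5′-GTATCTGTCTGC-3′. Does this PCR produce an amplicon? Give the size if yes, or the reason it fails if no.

No product — primer B has no binding site in the template.

Primer B (GTATCTGTCTGC) does not match the top strand, and its reverse complement GCAGACAGATAC does not match either.
With no annealing site for primer B, no amplification occurs.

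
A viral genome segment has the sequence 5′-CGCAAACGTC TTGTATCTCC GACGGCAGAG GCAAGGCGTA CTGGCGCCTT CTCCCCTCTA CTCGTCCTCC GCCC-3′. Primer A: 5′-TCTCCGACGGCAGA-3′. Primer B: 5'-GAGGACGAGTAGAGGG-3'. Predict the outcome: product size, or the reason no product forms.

Yes — a 54 bp product.

Primer A (TCTCCGACGGCAGA) matches the top strand at positions 16–29; it acts as a forward primer.
Primer B's reverse complement is CCCTCTACTCGTCCTC, matching the top strand at positions 54–69; it acts as a reverse primer.
The 3' ends face each other across positions 16–69, giving a 54 bp product.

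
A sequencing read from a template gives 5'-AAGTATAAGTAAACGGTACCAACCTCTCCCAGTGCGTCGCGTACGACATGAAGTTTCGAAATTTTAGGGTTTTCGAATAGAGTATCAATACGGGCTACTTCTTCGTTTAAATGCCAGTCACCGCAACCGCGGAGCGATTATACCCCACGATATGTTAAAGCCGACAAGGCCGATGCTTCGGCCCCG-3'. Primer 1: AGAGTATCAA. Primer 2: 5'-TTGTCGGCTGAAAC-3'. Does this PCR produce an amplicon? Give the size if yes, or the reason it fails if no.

No product — primer 2 has no binding site in the template.

Primer 2 (TTGTCGGCTGAAAC) does not match the top strand, and its reverse complement GTTTCAGCCGACAA does not match either.
With no annealing site for primer 2, no amplification occurs.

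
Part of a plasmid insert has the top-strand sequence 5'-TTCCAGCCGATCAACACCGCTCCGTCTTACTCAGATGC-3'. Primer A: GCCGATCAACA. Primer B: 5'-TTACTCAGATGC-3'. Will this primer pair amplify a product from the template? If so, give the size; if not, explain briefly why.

Primer A (GCCGATCAACA) matches the top strand at positions 6–16 (3' end points downstream).
Primer B (TTACTCAGATGC) also matches the top strand directly, at positions 27–38 — its reverse complement GCATCTGAGTAA is not present.
Both primers anneal to the bottom strand with 3' ends pointing the same way, so neither can prime synthesis back toward the other.

No product — both primers anneal to the same strand and extend in the same direction.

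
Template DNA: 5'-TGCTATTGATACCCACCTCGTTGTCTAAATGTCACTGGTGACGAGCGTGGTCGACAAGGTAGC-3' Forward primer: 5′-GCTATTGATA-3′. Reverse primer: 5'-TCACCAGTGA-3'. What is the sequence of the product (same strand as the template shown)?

Scanning the template, GCTATTGATA occurs at positions 2–11; this primer anneals to the bottom strand there with its 3' end pointing downstream.
Reverse complement of the reverse primer: TCACTGGTGA. This occurs on the top strand at positions 32–41.
The product is the template from position 2 through 41 (40 bp).

5'-GCTATTGATACCCACCTCGTTGTCTAAATGTCACTGGTGA-3'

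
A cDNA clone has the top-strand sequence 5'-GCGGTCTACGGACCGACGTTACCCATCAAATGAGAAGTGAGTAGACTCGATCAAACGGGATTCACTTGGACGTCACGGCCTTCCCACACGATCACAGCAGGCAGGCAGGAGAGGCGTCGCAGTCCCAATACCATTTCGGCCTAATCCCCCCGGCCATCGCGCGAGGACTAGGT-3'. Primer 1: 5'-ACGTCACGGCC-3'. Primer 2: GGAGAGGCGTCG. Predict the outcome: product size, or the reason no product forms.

No product — both primers anneal to the same strand and extend in the same direction.

Primer 1 (ACGTCACGGCC) matches the top strand at positions 70–80 (3' end points downstream).
Primer 2 (GGAGAGGCGTCG) also matches the top strand directly, at positions 108–119 — its reverse complement CGACGCCTCTCC is not present.
Both primers anneal to the bottom strand with 3' ends pointing the same way, so neither can prime synthesis back toward the other.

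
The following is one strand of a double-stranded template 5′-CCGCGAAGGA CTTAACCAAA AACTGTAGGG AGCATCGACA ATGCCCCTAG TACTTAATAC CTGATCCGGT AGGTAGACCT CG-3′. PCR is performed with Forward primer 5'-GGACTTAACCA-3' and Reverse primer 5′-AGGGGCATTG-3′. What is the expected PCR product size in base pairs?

41 bp

The forward primer matches the template at positions 8–18.
Taking the reverse complement of AGGGGCATTG gives CAATGCCCCT, found at positions 39–48 on the template; the primer anneals here to the top strand with its 3' end pointing upstream.
Product length = (reverse-primer end) − (forward-primer start) + 1 = 48 − 8 + 1 = 41 bp.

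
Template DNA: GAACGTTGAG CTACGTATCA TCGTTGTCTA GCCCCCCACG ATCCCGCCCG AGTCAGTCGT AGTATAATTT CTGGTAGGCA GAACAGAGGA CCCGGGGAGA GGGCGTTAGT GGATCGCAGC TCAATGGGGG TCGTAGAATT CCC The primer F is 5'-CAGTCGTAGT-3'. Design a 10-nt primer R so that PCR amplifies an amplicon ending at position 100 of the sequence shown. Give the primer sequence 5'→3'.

5'-TCTCCCCGGG-3'

The forward primer binds at positions 54–63; the product's 3' end on the top strand is position 100.
The reverse primer anneals to the top strand over positions 91–100, i.e. to CCCGGGGAGA.
Its sequence written 5'→3' is the reverse complement: TCTCCCCGGG.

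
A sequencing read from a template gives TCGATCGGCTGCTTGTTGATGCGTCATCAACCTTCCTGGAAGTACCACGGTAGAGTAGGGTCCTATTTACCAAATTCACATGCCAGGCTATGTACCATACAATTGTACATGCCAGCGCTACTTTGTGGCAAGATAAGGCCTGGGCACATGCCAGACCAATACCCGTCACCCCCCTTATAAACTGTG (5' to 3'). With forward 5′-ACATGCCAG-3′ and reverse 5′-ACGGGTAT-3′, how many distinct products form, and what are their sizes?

The forward primer ACATGCCAG matches the top strand at positions 78–86, 107–115, 146–154.
The reverse primer's reverse complement is ATACCCGT, matching at positions 159–166.
Each forward site pairs with the reverse site to give a product ending at position 166: sizes 89, 60, 21 bp.

Three products: 89 bp, 60 bp, 21 bp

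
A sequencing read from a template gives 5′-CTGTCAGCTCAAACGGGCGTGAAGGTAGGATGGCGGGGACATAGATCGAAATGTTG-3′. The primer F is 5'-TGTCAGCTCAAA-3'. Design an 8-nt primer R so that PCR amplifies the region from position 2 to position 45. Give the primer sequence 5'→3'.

The product's 3' end on the top strand is position 45.
The reverse primer anneals to the top strand over positions 38–45, i.e. to GACATAGA.
Its sequence written 5'→3' is the reverse complement: TCTATGTC.

5'-TCTATGTC-3'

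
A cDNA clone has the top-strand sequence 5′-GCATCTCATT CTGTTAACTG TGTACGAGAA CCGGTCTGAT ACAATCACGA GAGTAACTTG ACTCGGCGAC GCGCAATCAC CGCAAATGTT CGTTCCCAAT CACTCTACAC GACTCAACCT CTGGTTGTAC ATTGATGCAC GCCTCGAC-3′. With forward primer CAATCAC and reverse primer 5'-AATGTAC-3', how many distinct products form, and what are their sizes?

Three products: 92 bp, 60 bp, 37 bp

The forward primer CAATCAC matches the top strand at positions 42–48, 74–80, 97–103.
The reverse primer's reverse complement is GTACATT, matching at positions 127–133.
Each forward site pairs with the reverse site to give a product ending at position 133: sizes 92, 60, 37 bp.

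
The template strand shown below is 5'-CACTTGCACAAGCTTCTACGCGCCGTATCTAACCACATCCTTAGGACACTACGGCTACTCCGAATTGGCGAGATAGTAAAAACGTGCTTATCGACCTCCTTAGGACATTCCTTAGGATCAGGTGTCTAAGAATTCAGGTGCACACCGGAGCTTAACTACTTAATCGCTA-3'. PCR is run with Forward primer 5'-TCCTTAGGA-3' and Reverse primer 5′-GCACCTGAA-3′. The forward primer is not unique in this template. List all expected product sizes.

The forward primer TCCTTAGGA matches the top strand at positions 38–46, 97–105, 109–117.
The reverse primer's reverse complement is TTCAGGTGC, matching at positions 133–141.
Each forward site pairs with the reverse site to give a product ending at position 141: sizes 104, 45, 33 bp.

104 bp, 45 bp, 33 bp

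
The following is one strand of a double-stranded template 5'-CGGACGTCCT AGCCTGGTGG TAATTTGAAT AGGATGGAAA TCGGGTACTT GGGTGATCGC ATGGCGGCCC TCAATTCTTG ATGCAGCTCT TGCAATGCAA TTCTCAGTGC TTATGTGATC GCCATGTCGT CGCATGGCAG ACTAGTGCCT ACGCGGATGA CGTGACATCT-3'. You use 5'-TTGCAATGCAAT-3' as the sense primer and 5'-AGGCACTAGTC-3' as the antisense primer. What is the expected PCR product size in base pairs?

61 bp

The forward primer matches the template at positions 90–101.
The reverse primer's reverse complement is GACTAGTGCCT, which matches the template at positions 140–150.
Amplicon spans positions 90–150: 61 bp.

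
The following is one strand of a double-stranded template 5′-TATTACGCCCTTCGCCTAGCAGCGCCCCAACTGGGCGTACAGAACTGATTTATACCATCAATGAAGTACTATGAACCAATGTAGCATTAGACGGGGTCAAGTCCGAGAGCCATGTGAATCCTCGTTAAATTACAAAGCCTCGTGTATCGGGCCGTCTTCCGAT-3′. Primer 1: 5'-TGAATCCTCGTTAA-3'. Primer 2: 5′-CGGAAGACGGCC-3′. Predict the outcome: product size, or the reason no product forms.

Primer 1 (TGAATCCTCGTTAA) matches the top strand at positions 115–128; it acts as a forward primer.
Primer 2's reverse complement is GGCCGTCTTCCG, matching the top strand at positions 150–161; it acts as a reverse primer.
The 3' ends face each other across positions 115–161, giving a 47 bp product.

Yes — a 47 bp product.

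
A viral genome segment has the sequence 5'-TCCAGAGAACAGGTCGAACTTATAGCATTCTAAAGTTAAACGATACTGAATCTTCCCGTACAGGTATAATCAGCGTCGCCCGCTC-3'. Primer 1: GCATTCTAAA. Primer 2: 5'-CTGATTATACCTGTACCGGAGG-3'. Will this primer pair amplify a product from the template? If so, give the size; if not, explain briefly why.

Primer 2 (CTGATTATACCTGTACCGGAGG) does not match the top strand, and its reverse complement CCTCCGGTACAGGTATAATCAG does not match either.
With no annealing site for primer 2, no amplification occurs.

No product — primer 2 has no binding site in the template.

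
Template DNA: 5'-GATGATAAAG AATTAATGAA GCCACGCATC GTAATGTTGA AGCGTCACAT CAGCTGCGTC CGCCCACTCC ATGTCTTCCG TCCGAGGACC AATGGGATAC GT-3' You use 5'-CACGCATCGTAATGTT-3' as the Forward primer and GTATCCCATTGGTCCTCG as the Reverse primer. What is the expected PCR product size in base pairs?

78 bp

The forward primer matches the template at positions 23–38.
The reverse primer's reverse complement is CGAGGACCAATGGGATAC, which matches the template at positions 83–100.
Product length = (reverse-primer end) − (forward-primer start) + 1 = 100 − 23 + 1 = 78 bp.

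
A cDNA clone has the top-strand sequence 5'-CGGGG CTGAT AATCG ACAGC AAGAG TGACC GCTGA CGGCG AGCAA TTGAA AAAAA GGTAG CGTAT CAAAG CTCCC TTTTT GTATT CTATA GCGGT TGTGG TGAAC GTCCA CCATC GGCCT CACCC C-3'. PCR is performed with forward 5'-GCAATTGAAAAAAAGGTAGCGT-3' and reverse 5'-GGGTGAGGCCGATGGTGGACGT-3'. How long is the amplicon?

84 bp

The forward primer matches the template at positions 42–63.
Taking the reverse complement of GGGTGAGGCCGATGGTGGACGT gives ACGTCCACCATCGGCCTCACCC, found at positions 104–125 on the template; the primer anneals here to the top strand with its 3' end pointing upstream.
Product length = (reverse-primer end) − (forward-primer start) + 1 = 125 − 42 + 1 = 84 bp.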